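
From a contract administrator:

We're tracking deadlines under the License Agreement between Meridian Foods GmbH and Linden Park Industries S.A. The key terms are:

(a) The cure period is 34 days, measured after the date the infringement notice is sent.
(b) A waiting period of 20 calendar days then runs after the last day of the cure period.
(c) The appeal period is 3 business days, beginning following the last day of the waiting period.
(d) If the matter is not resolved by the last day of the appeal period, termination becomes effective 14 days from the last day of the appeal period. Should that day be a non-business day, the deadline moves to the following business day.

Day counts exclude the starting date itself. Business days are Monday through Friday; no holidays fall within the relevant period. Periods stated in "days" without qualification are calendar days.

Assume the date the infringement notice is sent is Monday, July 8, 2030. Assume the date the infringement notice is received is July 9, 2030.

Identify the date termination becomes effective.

The last day of the cure period: July 8, 2030 + 34 days = August 11, 2030.
The last day of the waiting period: 20 calendar days after August 11, 2030 is August 31, 2030.
The last day of the appeal period: counting 3 business days from Saturday, August 31, 2030 (Sep 2, Sep 3, Sep 4, skipping weekends) reaches Wednesday, September 4, 2030.
Adding 14 calendar days to September 4, 2030 gives September 18, 2030, which is the date termination becomes effective. September 18, 2030 is a Wednesday, so no roll-forward applies.

September 18, 2030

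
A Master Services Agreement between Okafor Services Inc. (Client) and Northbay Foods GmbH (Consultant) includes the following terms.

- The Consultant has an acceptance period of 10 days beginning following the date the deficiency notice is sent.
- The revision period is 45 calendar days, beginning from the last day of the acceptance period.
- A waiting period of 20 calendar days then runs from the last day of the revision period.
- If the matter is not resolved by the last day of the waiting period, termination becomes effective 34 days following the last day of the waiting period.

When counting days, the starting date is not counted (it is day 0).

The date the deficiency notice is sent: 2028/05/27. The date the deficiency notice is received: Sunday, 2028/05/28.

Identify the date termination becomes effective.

Adding 10 calendar days to 2028/05/27 gives 2028/06/06, which is the last day of the acceptance period.
The last day of the revision period: 2028/06/06 + 45 days = 2028/07/21.
Adding 20 calendar days to 2028/07/21 gives 2028/08/10, which is the last day of the waiting period.
The date termination becomes effective: 2028/08/10 + 34 days = 2028/09/13.

2028/09/13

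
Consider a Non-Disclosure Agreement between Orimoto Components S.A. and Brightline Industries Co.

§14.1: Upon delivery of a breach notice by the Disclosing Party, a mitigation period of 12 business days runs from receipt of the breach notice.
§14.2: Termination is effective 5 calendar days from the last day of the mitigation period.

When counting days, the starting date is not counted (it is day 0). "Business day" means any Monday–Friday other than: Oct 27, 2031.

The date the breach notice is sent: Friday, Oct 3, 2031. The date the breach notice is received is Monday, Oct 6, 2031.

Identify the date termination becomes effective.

The last day of the mitigation period: counting 12 business days from Monday, Oct 6, 2031 (Oct 7, Oct 8, Oct 9, Oct 10, …, Oct 20, Oct 21, Oct 22, skipping weekends) reaches Wednesday, Oct 22, 2031.
The date termination becomes effective: Oct 22, 2031 + 5 days = Oct 27, 2031.

Oct 27, 2031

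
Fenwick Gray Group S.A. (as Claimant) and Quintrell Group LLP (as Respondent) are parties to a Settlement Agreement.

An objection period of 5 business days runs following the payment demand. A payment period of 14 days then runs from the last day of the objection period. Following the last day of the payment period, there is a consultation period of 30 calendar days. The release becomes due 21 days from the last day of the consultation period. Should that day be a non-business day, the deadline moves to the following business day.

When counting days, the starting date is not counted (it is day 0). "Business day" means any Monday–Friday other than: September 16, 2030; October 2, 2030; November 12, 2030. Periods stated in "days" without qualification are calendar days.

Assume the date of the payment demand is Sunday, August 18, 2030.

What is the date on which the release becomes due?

From Sunday, August 18, 2030, 5 business days (Aug 19, Aug 20, Aug 21, Aug 22, Aug 23, skipping weekends) brings us to Friday, August 23, 2030, which is the last day of the objection period.
Adding 14 calendar days to August 23, 2030 gives September 6, 2030, which is the last day of the payment period.
The last day of the consultation period: 30 calendar days after September 6, 2030 is October 6, 2030.
The date on which the release becomes due: 21 calendar days after October 6, 2030 is October 27, 2030. That falls on a Sunday, so it rolls to the next business day, Monday, October 28, 2030.

October 28, 2030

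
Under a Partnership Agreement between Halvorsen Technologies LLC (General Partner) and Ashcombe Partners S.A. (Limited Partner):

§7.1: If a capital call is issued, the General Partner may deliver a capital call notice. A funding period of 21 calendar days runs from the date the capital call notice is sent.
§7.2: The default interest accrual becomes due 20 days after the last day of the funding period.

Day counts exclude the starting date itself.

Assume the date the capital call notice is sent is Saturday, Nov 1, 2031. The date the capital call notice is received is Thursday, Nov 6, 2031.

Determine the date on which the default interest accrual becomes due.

The last day of the funding period: 21 calendar days after Nov 1, 2031 is Nov 22, 2031.
The date on which the default interest accrual becomes due: Nov 22, 2031 + 20 days = Dec 12, 2031.

Dec 12, 2031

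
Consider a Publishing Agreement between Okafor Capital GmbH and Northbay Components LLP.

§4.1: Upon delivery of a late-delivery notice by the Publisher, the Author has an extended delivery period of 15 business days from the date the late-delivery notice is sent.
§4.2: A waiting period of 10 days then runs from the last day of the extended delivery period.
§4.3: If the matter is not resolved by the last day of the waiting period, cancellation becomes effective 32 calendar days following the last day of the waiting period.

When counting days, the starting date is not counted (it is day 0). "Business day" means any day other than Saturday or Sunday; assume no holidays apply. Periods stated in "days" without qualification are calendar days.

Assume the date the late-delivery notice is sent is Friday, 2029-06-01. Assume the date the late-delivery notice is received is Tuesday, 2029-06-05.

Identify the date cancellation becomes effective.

2029-08-03

From Friday, 2029-06-01, 15 business days (Jun 4, Jun 5, Jun 6, Jun 7, …, Jun 20, Jun 21, Jun 22, skipping weekends) brings us to Friday, 2029-06-22, which is the last day of the extended delivery period.
The last day of the waiting period: 10 calendar days after 2029-06-22 is 2029-07-02.
The date cancellation becomes effective: 2029-07-02 + 32 days = 2029-08-03.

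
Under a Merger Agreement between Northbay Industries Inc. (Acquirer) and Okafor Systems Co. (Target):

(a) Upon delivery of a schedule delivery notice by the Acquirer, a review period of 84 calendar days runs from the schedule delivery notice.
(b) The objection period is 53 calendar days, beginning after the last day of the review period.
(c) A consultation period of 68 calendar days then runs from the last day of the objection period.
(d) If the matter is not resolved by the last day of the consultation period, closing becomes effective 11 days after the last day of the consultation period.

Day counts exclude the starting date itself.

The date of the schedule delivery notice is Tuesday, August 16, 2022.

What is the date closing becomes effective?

March 20, 2023

The last day of the review period: August 16, 2022 + 84 days = November 8, 2022.
The last day of the objection period: 53 calendar days after November 8, 2022 is December 31, 2022.
The last day of the consultation period: 68 calendar days after December 31, 2022 is March 9, 2023.
The date closing becomes effective: 11 calendar days after March 9, 2023 is March 20, 2023.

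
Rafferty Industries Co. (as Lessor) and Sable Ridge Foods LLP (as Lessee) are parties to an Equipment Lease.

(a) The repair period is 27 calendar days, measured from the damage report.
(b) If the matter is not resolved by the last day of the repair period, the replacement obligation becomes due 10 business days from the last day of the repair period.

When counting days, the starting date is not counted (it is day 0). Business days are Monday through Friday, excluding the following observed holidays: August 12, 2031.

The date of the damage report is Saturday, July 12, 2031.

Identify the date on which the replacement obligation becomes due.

The last day of the repair period: July 12, 2031 + 27 days = August 8, 2031.
The date on which the replacement obligation becomes due: counting 10 business days from Friday, August 8, 2031 (Aug 11, Aug 13, Aug 14, Aug 15, Aug 18, Aug 19, Aug 20, Aug 21, Aug 22, Aug 25, skipping weekends and the listed holiday on Aug 12) reaches Monday, August 25, 2031.

August 25, 2031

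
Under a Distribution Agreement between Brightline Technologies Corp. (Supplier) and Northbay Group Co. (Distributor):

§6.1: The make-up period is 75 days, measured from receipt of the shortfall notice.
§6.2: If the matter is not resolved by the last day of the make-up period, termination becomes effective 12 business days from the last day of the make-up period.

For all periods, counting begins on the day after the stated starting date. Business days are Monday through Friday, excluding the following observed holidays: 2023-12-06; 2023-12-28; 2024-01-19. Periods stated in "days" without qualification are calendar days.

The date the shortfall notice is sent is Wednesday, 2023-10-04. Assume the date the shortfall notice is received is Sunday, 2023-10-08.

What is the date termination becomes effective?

2024-01-10

Adding 75 calendar days to 2023-10-08 gives 2023-12-22, which is the last day of the make-up period.
From Friday, 2023-12-22, 12 business days (Dec 25, Dec 26, Dec 27, Dec 29, …, Jan 8, Jan 9, Jan 10, skipping weekends and the listed holiday on Dec 28) brings us to Wednesday, 2024-01-10, which is the date termination becomes effective.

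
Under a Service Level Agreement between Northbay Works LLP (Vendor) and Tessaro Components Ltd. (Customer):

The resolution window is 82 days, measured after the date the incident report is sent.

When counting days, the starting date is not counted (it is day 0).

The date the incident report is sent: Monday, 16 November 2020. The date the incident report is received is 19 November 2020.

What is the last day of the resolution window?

Adding 82 calendar days to 16 November 2020 gives 6 February 2021, which is the last day of the resolution window.

6 February 2021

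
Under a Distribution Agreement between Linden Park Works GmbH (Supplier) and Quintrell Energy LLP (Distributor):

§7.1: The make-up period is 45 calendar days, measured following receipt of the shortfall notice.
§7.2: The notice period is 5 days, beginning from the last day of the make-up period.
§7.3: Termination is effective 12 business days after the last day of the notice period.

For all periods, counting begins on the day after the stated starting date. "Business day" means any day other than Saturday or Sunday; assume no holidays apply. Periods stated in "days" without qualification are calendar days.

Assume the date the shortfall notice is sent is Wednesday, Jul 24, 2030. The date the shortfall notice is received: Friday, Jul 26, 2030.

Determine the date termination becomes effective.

The last day of the make-up period: Jul 26, 2030 + 45 days = Sep 9, 2030.
The last day of the notice period: Sep 9, 2030 + 5 days = Sep 14, 2030.
From Saturday, Sep 14, 2030, 12 business days (Sep 16, Sep 17, Sep 18, Sep 19, …, Sep 27, Sep 30, Oct 1, skipping weekends) brings us to Tuesday, Oct 1, 2030, which is the date termination becomes effective.

Oct 1, 2030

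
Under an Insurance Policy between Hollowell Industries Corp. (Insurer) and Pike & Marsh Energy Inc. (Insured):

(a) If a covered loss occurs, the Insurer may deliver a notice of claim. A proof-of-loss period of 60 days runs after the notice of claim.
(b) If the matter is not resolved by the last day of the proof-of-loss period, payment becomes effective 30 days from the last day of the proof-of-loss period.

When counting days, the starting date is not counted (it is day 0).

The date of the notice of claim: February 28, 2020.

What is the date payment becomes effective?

The last day of the proof-of-loss period: 60 calendar days after February 28, 2020 is April 28, 2020.
The date payment becomes effective: April 28, 2020 + 30 days = May 28, 2020.

May 28, 2020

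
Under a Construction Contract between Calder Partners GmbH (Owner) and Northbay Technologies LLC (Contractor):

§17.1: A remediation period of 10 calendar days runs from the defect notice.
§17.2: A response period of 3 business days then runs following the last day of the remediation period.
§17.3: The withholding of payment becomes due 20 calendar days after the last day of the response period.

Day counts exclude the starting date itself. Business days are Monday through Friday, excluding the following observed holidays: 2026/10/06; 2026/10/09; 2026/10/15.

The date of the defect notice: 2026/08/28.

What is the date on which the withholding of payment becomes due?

The last day of the remediation period: 10 calendar days after 2026/08/28 is 2026/09/07.
The last day of the response period: 3 business days after Monday, 2026/09/07, skipping weekends — Sep 8, Sep 9, Sep 10 — lands on Thursday, 2026/09/10.
The date on which the withholding of payment becomes due: 2026/09/10 + 20 days = 2026/09/30.

2026/09/30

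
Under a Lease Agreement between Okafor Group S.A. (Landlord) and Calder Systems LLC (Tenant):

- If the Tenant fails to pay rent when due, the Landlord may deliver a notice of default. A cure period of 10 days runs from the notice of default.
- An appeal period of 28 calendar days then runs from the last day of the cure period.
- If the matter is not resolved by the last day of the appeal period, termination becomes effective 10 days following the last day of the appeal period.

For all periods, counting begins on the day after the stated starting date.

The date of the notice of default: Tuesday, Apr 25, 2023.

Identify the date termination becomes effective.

Adding 10 calendar days to Apr 25, 2023 gives May 5, 2023, which is the last day of the cure period.
The last day of the appeal period: May 5, 2023 + 28 days = Jun 2, 2023.
The date termination becomes effective: Jun 2, 2023 + 10 days = Jun 12, 2023.

Jun 12, 2023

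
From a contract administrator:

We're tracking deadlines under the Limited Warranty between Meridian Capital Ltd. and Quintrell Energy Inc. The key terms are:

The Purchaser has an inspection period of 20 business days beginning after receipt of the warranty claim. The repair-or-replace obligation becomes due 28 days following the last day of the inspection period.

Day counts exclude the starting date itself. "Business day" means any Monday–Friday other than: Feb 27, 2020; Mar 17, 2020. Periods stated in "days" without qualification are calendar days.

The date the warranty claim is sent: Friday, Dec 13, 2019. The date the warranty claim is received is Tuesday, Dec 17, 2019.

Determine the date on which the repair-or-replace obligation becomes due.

From Tuesday, Dec 17, 2019, 20 business days (Dec 18, Dec 19, Dec 20, Dec 23, …, Jan 10, Jan 13, Jan 14, skipping weekends) brings us to Tuesday, Jan 14, 2020, which is the last day of the inspection period.
The date on which the repair-or-replace obligation becomes due: Jan 14, 2020 + 28 days = Feb 11, 2020.

Feb 11, 2020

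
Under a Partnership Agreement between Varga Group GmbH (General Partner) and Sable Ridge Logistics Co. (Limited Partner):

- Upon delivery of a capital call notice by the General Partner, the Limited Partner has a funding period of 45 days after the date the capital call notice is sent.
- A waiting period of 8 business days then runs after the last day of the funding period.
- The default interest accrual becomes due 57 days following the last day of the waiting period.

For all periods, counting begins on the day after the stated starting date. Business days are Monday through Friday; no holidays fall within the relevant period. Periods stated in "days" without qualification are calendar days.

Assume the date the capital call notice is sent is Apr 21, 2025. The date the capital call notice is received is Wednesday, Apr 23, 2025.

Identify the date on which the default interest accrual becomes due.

Aug 13, 2025

Adding 45 calendar days to Apr 21, 2025 gives Jun 5, 2025, which is the last day of the funding period.
From Thursday, Jun 5, 2025, 8 business days (Jun 6, Jun 9, Jun 10, Jun 11, Jun 12, Jun 13, Jun 16, Jun 17, skipping weekends) brings us to Tuesday, Jun 17, 2025, which is the last day of the waiting period.
The date on which the default interest accrual becomes due: 57 calendar days after Jun 17, 2025 is Aug 13, 2025.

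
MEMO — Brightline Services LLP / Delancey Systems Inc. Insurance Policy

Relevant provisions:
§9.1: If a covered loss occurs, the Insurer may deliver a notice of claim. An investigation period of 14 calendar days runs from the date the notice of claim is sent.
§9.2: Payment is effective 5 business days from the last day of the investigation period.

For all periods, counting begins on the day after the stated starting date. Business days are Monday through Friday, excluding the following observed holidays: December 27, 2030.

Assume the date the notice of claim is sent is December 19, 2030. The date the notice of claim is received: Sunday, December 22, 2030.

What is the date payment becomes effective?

January 9, 2031

The last day of the investigation period: 14 calendar days after December 19, 2030 is January 2, 2031.
The date payment becomes effective: counting 5 business days from Thursday, January 2, 2031 (Jan 3, Jan 6, Jan 7, Jan 8, Jan 9, skipping weekends) reaches Thursday, January 9, 2031.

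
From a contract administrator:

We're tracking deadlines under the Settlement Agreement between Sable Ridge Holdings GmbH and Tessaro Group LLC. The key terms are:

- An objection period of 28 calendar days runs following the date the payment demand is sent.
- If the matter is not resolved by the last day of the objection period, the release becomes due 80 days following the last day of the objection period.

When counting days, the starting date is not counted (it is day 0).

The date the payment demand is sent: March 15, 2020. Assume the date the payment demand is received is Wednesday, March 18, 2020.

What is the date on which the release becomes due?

July 1, 2020

Adding 28 calendar days to March 15, 2020 gives April 12, 2020, which is the last day of the objection period.
The date on which the release becomes due: April 12, 2020 + 80 days = July 1, 2020.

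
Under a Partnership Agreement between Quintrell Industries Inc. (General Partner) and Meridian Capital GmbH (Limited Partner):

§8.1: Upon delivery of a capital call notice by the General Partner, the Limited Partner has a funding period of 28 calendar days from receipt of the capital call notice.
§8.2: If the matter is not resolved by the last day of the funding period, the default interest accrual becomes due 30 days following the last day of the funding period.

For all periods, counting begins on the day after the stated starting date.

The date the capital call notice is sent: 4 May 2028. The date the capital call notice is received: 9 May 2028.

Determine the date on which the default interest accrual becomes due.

Adding 28 calendar days to 9 May 2028 gives 6 June 2028, which is the last day of the funding period.
The date on which the default interest accrual becomes due: 6 June 2028 + 30 days = 6 July 2028.

6 July 2028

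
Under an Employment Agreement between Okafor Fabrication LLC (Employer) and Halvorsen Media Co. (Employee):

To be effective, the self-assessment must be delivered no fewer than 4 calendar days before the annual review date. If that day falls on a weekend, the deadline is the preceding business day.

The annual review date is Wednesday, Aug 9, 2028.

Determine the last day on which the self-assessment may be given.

Counting back 4 calendar days from Aug 9, 2028 gives Aug 5, 2028. That is a Saturday, so the deadline moves back to Friday, Aug 4, 2028.

Aug 4, 2028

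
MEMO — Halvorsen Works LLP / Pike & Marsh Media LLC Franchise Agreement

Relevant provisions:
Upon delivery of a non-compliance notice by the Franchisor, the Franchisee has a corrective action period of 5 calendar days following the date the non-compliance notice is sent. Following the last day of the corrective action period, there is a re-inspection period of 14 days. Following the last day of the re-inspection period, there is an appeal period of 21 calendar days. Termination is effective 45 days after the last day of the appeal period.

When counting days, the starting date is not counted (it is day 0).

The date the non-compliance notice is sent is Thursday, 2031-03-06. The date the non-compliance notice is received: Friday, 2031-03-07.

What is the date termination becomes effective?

2031-05-30

The last day of the corrective action period: 5 calendar days after 2031-03-06 is 2031-03-11.
The last day of the re-inspection period: 2031-03-11 + 14 days = 2031-03-25.
The last day of the appeal period: 2031-03-25 + 21 days = 2031-04-15.
The date termination becomes effective: 2031-04-15 + 45 days = 2031-05-30.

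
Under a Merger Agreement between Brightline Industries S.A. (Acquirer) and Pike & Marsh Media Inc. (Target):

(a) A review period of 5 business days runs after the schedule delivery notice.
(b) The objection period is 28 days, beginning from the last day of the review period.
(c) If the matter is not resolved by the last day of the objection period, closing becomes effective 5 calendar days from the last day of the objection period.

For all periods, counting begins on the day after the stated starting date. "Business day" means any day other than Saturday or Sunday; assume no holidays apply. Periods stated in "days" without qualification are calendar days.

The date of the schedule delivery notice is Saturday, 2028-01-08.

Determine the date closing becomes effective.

2028-02-16

From Saturday, 2028-01-08, 5 business days (Jan 10, Jan 11, Jan 12, Jan 13, Jan 14, skipping weekends) brings us to Friday, 2028-01-14, which is the last day of the review period.
The last day of the objection period: 28 calendar days after 2028-01-14 is 2028-02-11.
Adding 5 calendar days to 2028-02-11 gives 2028-02-16, which is the date closing becomes effective.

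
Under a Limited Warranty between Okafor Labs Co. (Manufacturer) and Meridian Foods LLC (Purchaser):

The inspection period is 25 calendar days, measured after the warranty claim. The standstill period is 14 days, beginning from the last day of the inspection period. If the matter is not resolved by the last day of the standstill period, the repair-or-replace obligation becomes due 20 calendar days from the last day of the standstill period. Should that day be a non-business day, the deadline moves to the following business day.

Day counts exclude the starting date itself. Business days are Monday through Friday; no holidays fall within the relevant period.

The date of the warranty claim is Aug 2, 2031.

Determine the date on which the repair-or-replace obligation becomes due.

The last day of the inspection period: Aug 2, 2031 + 25 days = Aug 27, 2031.
The last day of the standstill period: Aug 27, 2031 + 14 days = Sep 10, 2031.
The date on which the repair-or-replace obligation becomes due: Sep 10, 2031 + 20 days = Sep 30, 2031. Sep 30, 2031 is a Tuesday, so no roll-forward applies.

Sep 30, 2031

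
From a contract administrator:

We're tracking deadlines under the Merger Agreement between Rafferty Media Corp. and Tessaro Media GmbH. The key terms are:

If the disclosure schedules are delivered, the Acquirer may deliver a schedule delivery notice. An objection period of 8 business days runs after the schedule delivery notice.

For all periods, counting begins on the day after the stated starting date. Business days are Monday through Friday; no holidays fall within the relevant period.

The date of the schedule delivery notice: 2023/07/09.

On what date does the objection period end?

From Sunday, 2023/07/09, 8 business days (Jul 10, Jul 11, Jul 12, Jul 13, Jul 14, Jul 17, Jul 18, Jul 19, skipping weekends) brings us to Wednesday, 2023/07/19, which is the last day of the objection period.

2023/07/19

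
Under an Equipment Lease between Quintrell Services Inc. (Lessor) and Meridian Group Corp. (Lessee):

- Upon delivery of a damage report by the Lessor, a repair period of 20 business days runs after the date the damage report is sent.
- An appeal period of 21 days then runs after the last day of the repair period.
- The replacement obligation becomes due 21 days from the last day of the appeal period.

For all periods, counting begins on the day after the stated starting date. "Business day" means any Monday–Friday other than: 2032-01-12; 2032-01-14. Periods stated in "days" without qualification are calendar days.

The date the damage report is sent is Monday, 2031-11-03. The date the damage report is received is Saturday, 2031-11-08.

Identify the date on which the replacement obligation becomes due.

2032-01-12

The last day of the repair period: counting 20 business days from Monday, 2031-11-03 (Nov 4, Nov 5, Nov 6, Nov 7, …, Nov 27, Nov 28, Dec 1, skipping weekends) reaches Monday, 2031-12-01.
The last day of the appeal period: 21 calendar days after 2031-12-01 is 2031-12-22.
Adding 21 calendar days to 2031-12-22 gives 2032-01-12, which is the date on which the replacement obligation becomes due.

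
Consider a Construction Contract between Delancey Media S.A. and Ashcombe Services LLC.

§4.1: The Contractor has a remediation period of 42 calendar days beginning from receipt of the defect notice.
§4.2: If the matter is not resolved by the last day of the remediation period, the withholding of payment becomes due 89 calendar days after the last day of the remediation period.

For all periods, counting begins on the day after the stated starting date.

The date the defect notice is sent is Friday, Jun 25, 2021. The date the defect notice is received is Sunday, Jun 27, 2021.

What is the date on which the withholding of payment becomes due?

Nov 5, 2021

Adding 42 calendar days to Jun 27, 2021 gives Aug 8, 2021, which is the last day of the remediation period.
The date on which the withholding of payment becomes due: 89 calendar days after Aug 8, 2021 is Nov 5, 2021.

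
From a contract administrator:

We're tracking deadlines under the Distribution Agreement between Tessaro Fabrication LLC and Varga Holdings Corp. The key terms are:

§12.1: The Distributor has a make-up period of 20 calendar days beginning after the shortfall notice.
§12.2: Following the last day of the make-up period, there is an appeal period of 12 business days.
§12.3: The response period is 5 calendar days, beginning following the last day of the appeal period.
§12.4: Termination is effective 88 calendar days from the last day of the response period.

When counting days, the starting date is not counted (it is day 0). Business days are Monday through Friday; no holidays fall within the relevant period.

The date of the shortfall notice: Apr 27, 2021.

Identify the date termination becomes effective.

Sep 3, 2021

Adding 20 calendar days to Apr 27, 2021 gives May 17, 2021, which is the last day of the make-up period.
The last day of the appeal period: 12 business days after Monday, May 17, 2021, skipping weekends — May 18, May 19, May 20, May 21, …, May 31, Jun 1, Jun 2 — lands on Wednesday, Jun 2, 2021.
Adding 5 calendar days to Jun 2, 2021 gives Jun 7, 2021, which is the last day of the response period.
The date termination becomes effective: 88 calendar days after Jun 7, 2021 is Sep 3, 2021.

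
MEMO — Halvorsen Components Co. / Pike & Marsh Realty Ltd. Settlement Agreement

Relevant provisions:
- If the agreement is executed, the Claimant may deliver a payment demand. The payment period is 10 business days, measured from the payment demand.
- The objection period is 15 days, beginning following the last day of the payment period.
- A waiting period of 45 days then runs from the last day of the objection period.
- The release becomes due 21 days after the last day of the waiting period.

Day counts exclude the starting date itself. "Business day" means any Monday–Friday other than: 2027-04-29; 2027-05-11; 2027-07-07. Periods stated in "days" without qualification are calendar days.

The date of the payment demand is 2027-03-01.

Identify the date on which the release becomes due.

2027-06-04

The last day of the payment period: counting 10 business days from Monday, 2027-03-01 (Mar 2, Mar 3, Mar 4, Mar 5, Mar 8, Mar 9, Mar 10, Mar 11, Mar 12, Mar 15, skipping weekends) reaches Monday, 2027-03-15.
The last day of the objection period: 15 calendar days after 2027-03-15 is 2027-03-30.
The last day of the waiting period: 45 calendar days after 2027-03-30 is 2027-05-14.
The date on which the release becomes due: 2027-05-14 + 21 days = 2027-06-04.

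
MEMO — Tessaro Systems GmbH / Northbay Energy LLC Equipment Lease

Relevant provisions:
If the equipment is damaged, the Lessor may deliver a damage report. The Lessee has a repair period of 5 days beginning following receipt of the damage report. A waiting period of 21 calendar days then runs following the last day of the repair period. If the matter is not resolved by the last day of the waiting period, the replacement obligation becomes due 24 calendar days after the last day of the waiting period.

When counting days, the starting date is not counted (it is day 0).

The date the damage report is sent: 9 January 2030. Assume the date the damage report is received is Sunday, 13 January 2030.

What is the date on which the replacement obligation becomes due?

The last day of the repair period: 13 January 2030 + 5 days = 18 January 2030.
Adding 21 calendar days to 18 January 2030 gives 8 February 2030, which is the last day of the waiting period.
The date on which the replacement obligation becomes due: 8 February 2030 + 24 days = 4 March 2030.

4 March 2030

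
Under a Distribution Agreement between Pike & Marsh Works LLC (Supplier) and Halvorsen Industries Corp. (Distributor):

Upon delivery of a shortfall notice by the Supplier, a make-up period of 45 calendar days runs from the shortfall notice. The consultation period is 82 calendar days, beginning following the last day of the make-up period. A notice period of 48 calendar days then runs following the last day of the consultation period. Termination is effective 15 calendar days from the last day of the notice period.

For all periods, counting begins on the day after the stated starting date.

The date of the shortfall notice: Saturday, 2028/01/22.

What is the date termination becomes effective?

The last day of the make-up period: 2028/01/22 + 45 days = 2028/03/07.
The last day of the consultation period: 2028/03/07 + 82 days = 2028/05/28.
The last day of the notice period: 2028/05/28 + 48 days = 2028/07/15.
Adding 15 calendar days to 2028/07/15 gives 2028/07/30, which is the date termination becomes effective.

2028/07/30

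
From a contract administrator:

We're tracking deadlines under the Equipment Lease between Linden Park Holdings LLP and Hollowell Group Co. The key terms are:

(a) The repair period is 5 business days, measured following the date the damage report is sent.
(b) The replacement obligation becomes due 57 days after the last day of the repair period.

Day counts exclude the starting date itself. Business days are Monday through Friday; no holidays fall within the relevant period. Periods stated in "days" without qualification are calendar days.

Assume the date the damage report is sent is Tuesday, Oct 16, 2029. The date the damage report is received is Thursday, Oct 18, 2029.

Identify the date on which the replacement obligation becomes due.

Dec 19, 2029

From Tuesday, Oct 16, 2029, 5 business days (Oct 17, Oct 18, Oct 19, Oct 22, Oct 23, skipping weekends) brings us to Tuesday, Oct 23, 2029, which is the last day of the repair period.
The date on which the replacement obligation becomes due: 57 calendar days after Oct 23, 2029 is Dec 19, 2029.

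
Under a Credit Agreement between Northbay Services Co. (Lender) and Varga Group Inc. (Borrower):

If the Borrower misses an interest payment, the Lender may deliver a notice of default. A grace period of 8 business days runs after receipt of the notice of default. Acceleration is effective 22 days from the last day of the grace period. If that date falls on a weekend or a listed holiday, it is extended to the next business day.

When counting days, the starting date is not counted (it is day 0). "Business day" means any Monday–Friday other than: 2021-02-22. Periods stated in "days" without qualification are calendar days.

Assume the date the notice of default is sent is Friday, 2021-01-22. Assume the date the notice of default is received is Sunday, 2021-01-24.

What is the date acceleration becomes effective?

From Sunday, 2021-01-24, 8 business days (Jan 25, Jan 26, Jan 27, Jan 28, Jan 29, Feb 1, Feb 2, Feb 3, skipping weekends) brings us to Wednesday, 2021-02-03, which is the last day of the grace period.
The date acceleration becomes effective: 2021-02-03 + 22 days = 2021-02-25. 2021-02-25 is a Thursday and is not a listed holiday, so no roll-forward applies.

2021-02-25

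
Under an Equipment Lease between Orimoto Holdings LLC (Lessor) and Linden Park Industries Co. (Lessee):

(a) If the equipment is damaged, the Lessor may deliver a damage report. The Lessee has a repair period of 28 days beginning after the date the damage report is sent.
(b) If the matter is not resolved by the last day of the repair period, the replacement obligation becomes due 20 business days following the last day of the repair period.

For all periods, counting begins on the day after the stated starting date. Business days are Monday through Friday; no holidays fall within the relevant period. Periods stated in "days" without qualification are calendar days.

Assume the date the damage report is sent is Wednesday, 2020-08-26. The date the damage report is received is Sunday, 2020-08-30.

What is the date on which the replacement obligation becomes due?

The last day of the repair period: 28 calendar days after 2020-08-26 is 2020-09-23.
The date on which the replacement obligation becomes due: 20 business days after Wednesday, 2020-09-23, skipping weekends — Sep 24, Sep 25, Sep 28, Sep 29, …, Oct 19, Oct 20, Oct 21 — lands on Wednesday, 2020-10-21.

2020-10-21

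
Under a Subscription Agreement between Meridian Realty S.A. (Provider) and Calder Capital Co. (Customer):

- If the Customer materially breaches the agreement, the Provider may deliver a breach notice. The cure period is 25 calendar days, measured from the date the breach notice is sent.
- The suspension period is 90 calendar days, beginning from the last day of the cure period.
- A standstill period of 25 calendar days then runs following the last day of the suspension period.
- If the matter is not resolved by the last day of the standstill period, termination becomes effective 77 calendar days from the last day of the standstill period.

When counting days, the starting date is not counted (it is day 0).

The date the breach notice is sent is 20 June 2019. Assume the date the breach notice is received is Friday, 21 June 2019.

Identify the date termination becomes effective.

23 January 2020

Adding 25 calendar days to 20 June 2019 gives 15 July 2019, which is the last day of the cure period.
The last day of the suspension period: 15 July 2019 + 90 days = 13 October 2019.
Adding 25 calendar days to 13 October 2019 gives 7 November 2019, which is the last day of the standstill period.
The date termination becomes effective: 7 November 2019 + 77 days = 23 January 2020.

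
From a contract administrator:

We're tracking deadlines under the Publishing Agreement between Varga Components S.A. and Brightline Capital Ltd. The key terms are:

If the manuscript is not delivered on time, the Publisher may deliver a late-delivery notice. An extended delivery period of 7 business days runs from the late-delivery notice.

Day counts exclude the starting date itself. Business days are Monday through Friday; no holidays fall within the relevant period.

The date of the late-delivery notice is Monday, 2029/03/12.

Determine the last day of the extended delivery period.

2029/03/21

From Monday, 2029/03/12, 7 business days (Mar 13, Mar 14, Mar 15, Mar 16, Mar 19, Mar 20, Mar 21, skipping weekends) brings us to Wednesday, 2029/03/21, which is the last day of the extended delivery period.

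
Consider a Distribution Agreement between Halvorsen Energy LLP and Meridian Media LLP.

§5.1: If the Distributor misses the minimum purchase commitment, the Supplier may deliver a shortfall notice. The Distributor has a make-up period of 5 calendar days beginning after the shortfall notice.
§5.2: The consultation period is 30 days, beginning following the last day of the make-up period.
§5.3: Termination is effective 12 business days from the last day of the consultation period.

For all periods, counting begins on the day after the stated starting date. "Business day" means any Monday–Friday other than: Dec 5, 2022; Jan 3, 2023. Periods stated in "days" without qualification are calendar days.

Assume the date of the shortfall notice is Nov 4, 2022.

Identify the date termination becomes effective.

Dec 27, 2022

Adding 5 calendar days to Nov 4, 2022 gives Nov 9, 2022, which is the last day of the make-up period.
Adding 30 calendar days to Nov 9, 2022 gives Dec 9, 2022, which is the last day of the consultation period.
From Friday, Dec 9, 2022, 12 business days (Dec 12, Dec 13, Dec 14, Dec 15, …, Dec 23, Dec 26, Dec 27, skipping weekends) brings us to Tuesday, Dec 27, 2022, which is the date termination becomes effective.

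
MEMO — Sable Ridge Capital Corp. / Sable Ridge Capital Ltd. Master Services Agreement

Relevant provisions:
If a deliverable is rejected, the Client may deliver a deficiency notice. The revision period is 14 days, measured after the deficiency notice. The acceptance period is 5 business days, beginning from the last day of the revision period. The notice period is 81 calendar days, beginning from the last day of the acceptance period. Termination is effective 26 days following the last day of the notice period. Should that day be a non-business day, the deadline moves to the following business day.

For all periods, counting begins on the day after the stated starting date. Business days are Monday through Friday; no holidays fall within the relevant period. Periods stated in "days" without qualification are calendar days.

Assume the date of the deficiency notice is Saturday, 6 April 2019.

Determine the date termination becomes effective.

12 August 2019

The last day of the revision period: 6 April 2019 + 14 days = 20 April 2019.
The last day of the acceptance period: 5 business days after Saturday, 20 April 2019, skipping weekends — Apr 22, Apr 23, Apr 24, Apr 25, Apr 26 — lands on Friday, 26 April 2019.
The last day of the notice period: 26 April 2019 + 81 days = 16 July 2019.
The date termination becomes effective: 26 calendar days after 16 July 2019 is 11 August 2019. That falls on a Sunday, so it rolls to the next business day, Monday, 12 August 2019.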